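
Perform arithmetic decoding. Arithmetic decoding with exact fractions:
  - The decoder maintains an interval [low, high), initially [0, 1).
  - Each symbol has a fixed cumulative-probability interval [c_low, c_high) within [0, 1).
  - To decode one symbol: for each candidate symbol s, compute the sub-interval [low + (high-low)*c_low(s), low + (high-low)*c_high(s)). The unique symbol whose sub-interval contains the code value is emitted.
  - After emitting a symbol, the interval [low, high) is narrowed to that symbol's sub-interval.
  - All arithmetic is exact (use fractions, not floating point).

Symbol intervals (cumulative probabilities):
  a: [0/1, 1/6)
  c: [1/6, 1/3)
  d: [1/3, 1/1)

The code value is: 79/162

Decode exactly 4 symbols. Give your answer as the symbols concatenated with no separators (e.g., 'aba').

Step 1: interval [0/1, 1/1), width = 1/1 - 0/1 = 1/1
  'a': [0/1 + 1/1*0/1, 0/1 + 1/1*1/6) = [0/1, 1/6)
  'c': [0/1 + 1/1*1/6, 0/1 + 1/1*1/3) = [1/6, 1/3)
  'd': [0/1 + 1/1*1/3, 0/1 + 1/1*1/1) = [1/3, 1/1) <- contains code 79/162
  emit 'd', narrow to [1/3, 1/1)
Step 2: interval [1/3, 1/1), width = 1/1 - 1/3 = 2/3
  'a': [1/3 + 2/3*0/1, 1/3 + 2/3*1/6) = [1/3, 4/9)
  'c': [1/3 + 2/3*1/6, 1/3 + 2/3*1/3) = [4/9, 5/9) <- contains code 79/162
  'd': [1/3 + 2/3*1/3, 1/3 + 2/3*1/1) = [5/9, 1/1)
  emit 'c', narrow to [4/9, 5/9)
Step 3: interval [4/9, 5/9), width = 5/9 - 4/9 = 1/9
  'a': [4/9 + 1/9*0/1, 4/9 + 1/9*1/6) = [4/9, 25/54)
  'c': [4/9 + 1/9*1/6, 4/9 + 1/9*1/3) = [25/54, 13/27)
  'd': [4/9 + 1/9*1/3, 4/9 + 1/9*1/1) = [13/27, 5/9) <- contains code 79/162
  emit 'd', narrow to [13/27, 5/9)
Step 4: interval [13/27, 5/9), width = 5/9 - 13/27 = 2/27
  'a': [13/27 + 2/27*0/1, 13/27 + 2/27*1/6) = [13/27, 40/81) <- contains code 79/162
  'c': [13/27 + 2/27*1/6, 13/27 + 2/27*1/3) = [40/81, 41/81)
  'd': [13/27 + 2/27*1/3, 13/27 + 2/27*1/1) = [41/81, 5/9)
  emit 'a', narrow to [13/27, 40/81)

Answer: dcda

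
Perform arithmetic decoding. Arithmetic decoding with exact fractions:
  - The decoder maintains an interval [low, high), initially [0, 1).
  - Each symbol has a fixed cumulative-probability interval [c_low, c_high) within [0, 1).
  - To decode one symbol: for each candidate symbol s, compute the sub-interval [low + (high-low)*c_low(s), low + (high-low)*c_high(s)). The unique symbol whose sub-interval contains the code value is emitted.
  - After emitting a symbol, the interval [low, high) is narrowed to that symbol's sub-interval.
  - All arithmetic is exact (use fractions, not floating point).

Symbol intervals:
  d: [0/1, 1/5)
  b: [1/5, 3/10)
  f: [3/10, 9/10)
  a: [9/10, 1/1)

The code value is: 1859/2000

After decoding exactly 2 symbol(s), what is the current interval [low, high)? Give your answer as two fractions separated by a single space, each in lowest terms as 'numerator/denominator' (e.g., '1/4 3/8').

Step 1: interval [0/1, 1/1), width = 1/1 - 0/1 = 1/1
  'd': [0/1 + 1/1*0/1, 0/1 + 1/1*1/5) = [0/1, 1/5)
  'b': [0/1 + 1/1*1/5, 0/1 + 1/1*3/10) = [1/5, 3/10)
  'f': [0/1 + 1/1*3/10, 0/1 + 1/1*9/10) = [3/10, 9/10)
  'a': [0/1 + 1/1*9/10, 0/1 + 1/1*1/1) = [9/10, 1/1) <- contains code 1859/2000
  emit 'a', narrow to [9/10, 1/1)
Step 2: interval [9/10, 1/1), width = 1/1 - 9/10 = 1/10
  'd': [9/10 + 1/10*0/1, 9/10 + 1/10*1/5) = [9/10, 23/25)
  'b': [9/10 + 1/10*1/5, 9/10 + 1/10*3/10) = [23/25, 93/100) <- contains code 1859/2000
  'f': [9/10 + 1/10*3/10, 9/10 + 1/10*9/10) = [93/100, 99/100)
  'a': [9/10 + 1/10*9/10, 9/10 + 1/10*1/1) = [99/100, 1/1)
  emit 'b', narrow to [23/25, 93/100)

Answer: 23/25 93/100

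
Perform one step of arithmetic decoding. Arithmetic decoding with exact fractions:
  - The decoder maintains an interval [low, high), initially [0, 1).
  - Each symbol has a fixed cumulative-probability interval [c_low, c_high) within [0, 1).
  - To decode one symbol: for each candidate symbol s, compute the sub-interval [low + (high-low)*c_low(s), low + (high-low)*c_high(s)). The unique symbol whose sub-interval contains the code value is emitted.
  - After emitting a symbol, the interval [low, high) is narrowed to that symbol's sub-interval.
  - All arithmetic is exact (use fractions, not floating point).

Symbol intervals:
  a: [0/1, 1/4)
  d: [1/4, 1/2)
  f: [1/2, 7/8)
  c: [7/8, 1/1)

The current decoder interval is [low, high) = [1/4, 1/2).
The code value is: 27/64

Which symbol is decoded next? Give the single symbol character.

Answer: f

Derivation:
Interval width = high − low = 1/2 − 1/4 = 1/4
Scaled code = (code − low) / width = (27/64 − 1/4) / 1/4 = 11/16
  a: [0/1, 1/4) 
  d: [1/4, 1/2) 
  f: [1/2, 7/8) ← scaled code falls here ✓
  c: [7/8, 1/1) 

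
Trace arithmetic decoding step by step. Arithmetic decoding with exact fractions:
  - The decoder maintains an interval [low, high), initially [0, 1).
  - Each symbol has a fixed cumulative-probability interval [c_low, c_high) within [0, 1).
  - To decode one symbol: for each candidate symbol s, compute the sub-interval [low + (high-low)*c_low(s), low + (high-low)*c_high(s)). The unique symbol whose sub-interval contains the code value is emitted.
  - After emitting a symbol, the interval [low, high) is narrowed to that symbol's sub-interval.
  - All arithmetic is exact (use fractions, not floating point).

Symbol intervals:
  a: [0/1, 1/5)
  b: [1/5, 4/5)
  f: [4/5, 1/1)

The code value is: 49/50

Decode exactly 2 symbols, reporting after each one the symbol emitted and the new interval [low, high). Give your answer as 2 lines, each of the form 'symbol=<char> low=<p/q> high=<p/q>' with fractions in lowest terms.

Step 1: interval [0/1, 1/1), width = 1/1 - 0/1 = 1/1
  'a': [0/1 + 1/1*0/1, 0/1 + 1/1*1/5) = [0/1, 1/5)
  'b': [0/1 + 1/1*1/5, 0/1 + 1/1*4/5) = [1/5, 4/5)
  'f': [0/1 + 1/1*4/5, 0/1 + 1/1*1/1) = [4/5, 1/1) <- contains code 49/50
  emit 'f', narrow to [4/5, 1/1)
Step 2: interval [4/5, 1/1), width = 1/1 - 4/5 = 1/5
  'a': [4/5 + 1/5*0/1, 4/5 + 1/5*1/5) = [4/5, 21/25)
  'b': [4/5 + 1/5*1/5, 4/5 + 1/5*4/5) = [21/25, 24/25)
  'f': [4/5 + 1/5*4/5, 4/5 + 1/5*1/1) = [24/25, 1/1) <- contains code 49/50
  emit 'f', narrow to [24/25, 1/1)

Answer: symbol=f low=4/5 high=1/1
symbol=f low=24/25 high=1/1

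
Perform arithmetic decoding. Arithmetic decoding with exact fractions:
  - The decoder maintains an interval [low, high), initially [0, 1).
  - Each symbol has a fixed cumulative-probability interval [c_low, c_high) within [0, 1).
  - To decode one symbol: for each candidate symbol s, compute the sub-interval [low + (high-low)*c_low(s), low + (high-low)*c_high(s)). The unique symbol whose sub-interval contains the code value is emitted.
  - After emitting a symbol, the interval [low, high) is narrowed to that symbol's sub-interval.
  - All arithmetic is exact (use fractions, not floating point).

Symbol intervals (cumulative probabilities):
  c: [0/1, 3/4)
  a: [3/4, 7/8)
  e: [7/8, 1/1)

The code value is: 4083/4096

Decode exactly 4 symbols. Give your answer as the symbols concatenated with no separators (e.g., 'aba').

Answer: eeac

Derivation:
Step 1: interval [0/1, 1/1), width = 1/1 - 0/1 = 1/1
  'c': [0/1 + 1/1*0/1, 0/1 + 1/1*3/4) = [0/1, 3/4)
  'a': [0/1 + 1/1*3/4, 0/1 + 1/1*7/8) = [3/4, 7/8)
  'e': [0/1 + 1/1*7/8, 0/1 + 1/1*1/1) = [7/8, 1/1) <- contains code 4083/4096
  emit 'e', narrow to [7/8, 1/1)
Step 2: interval [7/8, 1/1), width = 1/1 - 7/8 = 1/8
  'c': [7/8 + 1/8*0/1, 7/8 + 1/8*3/4) = [7/8, 31/32)
  'a': [7/8 + 1/8*3/4, 7/8 + 1/8*7/8) = [31/32, 63/64)
  'e': [7/8 + 1/8*7/8, 7/8 + 1/8*1/1) = [63/64, 1/1) <- contains code 4083/4096
  emit 'e', narrow to [63/64, 1/1)
Step 3: interval [63/64, 1/1), width = 1/1 - 63/64 = 1/64
  'c': [63/64 + 1/64*0/1, 63/64 + 1/64*3/4) = [63/64, 255/256)
  'a': [63/64 + 1/64*3/4, 63/64 + 1/64*7/8) = [255/256, 511/512) <- contains code 4083/4096
  'e': [63/64 + 1/64*7/8, 63/64 + 1/64*1/1) = [511/512, 1/1)
  emit 'a', narrow to [255/256, 511/512)
Step 4: interval [255/256, 511/512), width = 511/512 - 255/256 = 1/512
  'c': [255/256 + 1/512*0/1, 255/256 + 1/512*3/4) = [255/256, 2043/2048) <- contains code 4083/4096
  'a': [255/256 + 1/512*3/4, 255/256 + 1/512*7/8) = [2043/2048, 4087/4096)
  'e': [255/256 + 1/512*7/8, 255/256 + 1/512*1/1) = [4087/4096, 511/512)
  emit 'c', narrow to [255/256, 2043/2048)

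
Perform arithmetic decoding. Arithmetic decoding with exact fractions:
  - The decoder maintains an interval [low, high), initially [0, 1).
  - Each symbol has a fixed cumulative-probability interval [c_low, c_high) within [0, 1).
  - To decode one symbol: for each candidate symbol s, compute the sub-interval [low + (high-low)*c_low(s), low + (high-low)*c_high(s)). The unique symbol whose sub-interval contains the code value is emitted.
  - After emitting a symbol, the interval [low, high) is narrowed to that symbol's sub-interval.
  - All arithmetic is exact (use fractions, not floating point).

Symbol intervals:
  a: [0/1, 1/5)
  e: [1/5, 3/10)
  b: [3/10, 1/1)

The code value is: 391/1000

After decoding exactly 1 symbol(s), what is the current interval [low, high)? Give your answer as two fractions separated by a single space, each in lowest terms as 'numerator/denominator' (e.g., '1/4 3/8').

Answer: 3/10 1/1

Derivation:
Step 1: interval [0/1, 1/1), width = 1/1 - 0/1 = 1/1
  'a': [0/1 + 1/1*0/1, 0/1 + 1/1*1/5) = [0/1, 1/5)
  'e': [0/1 + 1/1*1/5, 0/1 + 1/1*3/10) = [1/5, 3/10)
  'b': [0/1 + 1/1*3/10, 0/1 + 1/1*1/1) = [3/10, 1/1) <- contains code 391/1000
  emit 'b', narrow to [3/10, 1/1)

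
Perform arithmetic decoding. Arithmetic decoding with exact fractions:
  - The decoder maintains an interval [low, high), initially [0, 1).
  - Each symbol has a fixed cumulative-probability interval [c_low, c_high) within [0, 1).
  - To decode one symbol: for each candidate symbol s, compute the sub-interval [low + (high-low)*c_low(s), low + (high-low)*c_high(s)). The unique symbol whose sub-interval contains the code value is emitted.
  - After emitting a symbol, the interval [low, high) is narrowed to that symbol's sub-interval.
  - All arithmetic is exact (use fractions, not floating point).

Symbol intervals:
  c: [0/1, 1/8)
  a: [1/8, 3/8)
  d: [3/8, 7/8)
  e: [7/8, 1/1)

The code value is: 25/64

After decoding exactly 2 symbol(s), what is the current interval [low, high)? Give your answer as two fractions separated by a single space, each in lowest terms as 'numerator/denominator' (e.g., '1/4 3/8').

Answer: 3/8 7/16

Derivation:
Step 1: interval [0/1, 1/1), width = 1/1 - 0/1 = 1/1
  'c': [0/1 + 1/1*0/1, 0/1 + 1/1*1/8) = [0/1, 1/8)
  'a': [0/1 + 1/1*1/8, 0/1 + 1/1*3/8) = [1/8, 3/8)
  'd': [0/1 + 1/1*3/8, 0/1 + 1/1*7/8) = [3/8, 7/8) <- contains code 25/64
  'e': [0/1 + 1/1*7/8, 0/1 + 1/1*1/1) = [7/8, 1/1)
  emit 'd', narrow to [3/8, 7/8)
Step 2: interval [3/8, 7/8), width = 7/8 - 3/8 = 1/2
  'c': [3/8 + 1/2*0/1, 3/8 + 1/2*1/8) = [3/8, 7/16) <- contains code 25/64
  'a': [3/8 + 1/2*1/8, 3/8 + 1/2*3/8) = [7/16, 9/16)
  'd': [3/8 + 1/2*3/8, 3/8 + 1/2*7/8) = [9/16, 13/16)
  'e': [3/8 + 1/2*7/8, 3/8 + 1/2*1/1) = [13/16, 7/8)
  emit 'c', narrow to [3/8, 7/16)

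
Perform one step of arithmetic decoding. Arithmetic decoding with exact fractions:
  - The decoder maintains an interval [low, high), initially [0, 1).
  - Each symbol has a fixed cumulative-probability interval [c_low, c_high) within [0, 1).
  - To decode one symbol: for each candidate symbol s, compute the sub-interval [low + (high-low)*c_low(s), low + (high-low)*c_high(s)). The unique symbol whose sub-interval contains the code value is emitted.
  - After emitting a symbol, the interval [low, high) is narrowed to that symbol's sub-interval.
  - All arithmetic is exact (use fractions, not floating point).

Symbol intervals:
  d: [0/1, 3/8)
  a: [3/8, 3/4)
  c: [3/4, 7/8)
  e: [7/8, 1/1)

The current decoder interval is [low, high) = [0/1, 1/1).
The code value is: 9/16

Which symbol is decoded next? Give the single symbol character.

Interval width = high − low = 1/1 − 0/1 = 1/1
Scaled code = (code − low) / width = (9/16 − 0/1) / 1/1 = 9/16
  d: [0/1, 3/8) 
  a: [3/8, 3/4) ← scaled code falls here ✓
  c: [3/4, 7/8) 
  e: [7/8, 1/1) 

Answer: a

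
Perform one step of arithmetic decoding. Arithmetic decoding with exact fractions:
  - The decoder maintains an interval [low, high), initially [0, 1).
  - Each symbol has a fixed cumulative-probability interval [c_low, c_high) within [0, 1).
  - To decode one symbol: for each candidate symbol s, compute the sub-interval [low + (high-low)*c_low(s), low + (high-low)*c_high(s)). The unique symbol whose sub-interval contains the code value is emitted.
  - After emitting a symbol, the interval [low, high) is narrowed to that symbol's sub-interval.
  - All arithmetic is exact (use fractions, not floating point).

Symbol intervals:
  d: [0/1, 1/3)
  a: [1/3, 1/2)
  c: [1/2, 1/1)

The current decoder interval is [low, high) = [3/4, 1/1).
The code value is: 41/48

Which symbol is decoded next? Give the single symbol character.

Answer: a

Derivation:
Interval width = high − low = 1/1 − 3/4 = 1/4
Scaled code = (code − low) / width = (41/48 − 3/4) / 1/4 = 5/12
  d: [0/1, 1/3) 
  a: [1/3, 1/2) ← scaled code falls here ✓
  c: [1/2, 1/1) 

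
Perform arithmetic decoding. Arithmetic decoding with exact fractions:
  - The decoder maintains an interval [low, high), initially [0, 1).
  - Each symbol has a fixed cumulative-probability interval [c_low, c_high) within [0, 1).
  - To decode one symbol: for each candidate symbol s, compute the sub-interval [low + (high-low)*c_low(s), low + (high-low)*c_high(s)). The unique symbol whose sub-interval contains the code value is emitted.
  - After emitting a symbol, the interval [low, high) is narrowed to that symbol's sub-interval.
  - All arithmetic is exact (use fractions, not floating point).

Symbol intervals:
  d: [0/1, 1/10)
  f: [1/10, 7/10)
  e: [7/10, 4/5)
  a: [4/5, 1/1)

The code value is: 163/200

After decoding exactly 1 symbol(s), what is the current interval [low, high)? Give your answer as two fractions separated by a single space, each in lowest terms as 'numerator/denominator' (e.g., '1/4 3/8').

Step 1: interval [0/1, 1/1), width = 1/1 - 0/1 = 1/1
  'd': [0/1 + 1/1*0/1, 0/1 + 1/1*1/10) = [0/1, 1/10)
  'f': [0/1 + 1/1*1/10, 0/1 + 1/1*7/10) = [1/10, 7/10)
  'e': [0/1 + 1/1*7/10, 0/1 + 1/1*4/5) = [7/10, 4/5)
  'a': [0/1 + 1/1*4/5, 0/1 + 1/1*1/1) = [4/5, 1/1) <- contains code 163/200
  emit 'a', narrow to [4/5, 1/1)

Answer: 4/5 1/1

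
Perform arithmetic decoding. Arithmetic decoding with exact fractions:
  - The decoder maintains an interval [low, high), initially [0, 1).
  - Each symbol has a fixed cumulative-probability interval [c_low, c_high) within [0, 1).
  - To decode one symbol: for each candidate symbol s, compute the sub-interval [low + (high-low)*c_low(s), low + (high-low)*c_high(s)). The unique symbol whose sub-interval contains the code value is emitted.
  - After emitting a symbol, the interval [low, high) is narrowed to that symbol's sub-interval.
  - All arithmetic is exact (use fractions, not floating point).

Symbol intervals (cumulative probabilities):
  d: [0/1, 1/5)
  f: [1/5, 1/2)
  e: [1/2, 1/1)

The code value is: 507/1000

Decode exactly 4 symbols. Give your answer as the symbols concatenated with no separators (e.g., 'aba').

Answer: eddf

Derivation:
Step 1: interval [0/1, 1/1), width = 1/1 - 0/1 = 1/1
  'd': [0/1 + 1/1*0/1, 0/1 + 1/1*1/5) = [0/1, 1/5)
  'f': [0/1 + 1/1*1/5, 0/1 + 1/1*1/2) = [1/5, 1/2)
  'e': [0/1 + 1/1*1/2, 0/1 + 1/1*1/1) = [1/2, 1/1) <- contains code 507/1000
  emit 'e', narrow to [1/2, 1/1)
Step 2: interval [1/2, 1/1), width = 1/1 - 1/2 = 1/2
  'd': [1/2 + 1/2*0/1, 1/2 + 1/2*1/5) = [1/2, 3/5) <- contains code 507/1000
  'f': [1/2 + 1/2*1/5, 1/2 + 1/2*1/2) = [3/5, 3/4)
  'e': [1/2 + 1/2*1/2, 1/2 + 1/2*1/1) = [3/4, 1/1)
  emit 'd', narrow to [1/2, 3/5)
Step 3: interval [1/2, 3/5), width = 3/5 - 1/2 = 1/10
  'd': [1/2 + 1/10*0/1, 1/2 + 1/10*1/5) = [1/2, 13/25) <- contains code 507/1000
  'f': [1/2 + 1/10*1/5, 1/2 + 1/10*1/2) = [13/25, 11/20)
  'e': [1/2 + 1/10*1/2, 1/2 + 1/10*1/1) = [11/20, 3/5)
  emit 'd', narrow to [1/2, 13/25)
Step 4: interval [1/2, 13/25), width = 13/25 - 1/2 = 1/50
  'd': [1/2 + 1/50*0/1, 1/2 + 1/50*1/5) = [1/2, 63/125)
  'f': [1/2 + 1/50*1/5, 1/2 + 1/50*1/2) = [63/125, 51/100) <- contains code 507/1000
  'e': [1/2 + 1/50*1/2, 1/2 + 1/50*1/1) = [51/100, 13/25)
  emit 'f', narrow to [63/125, 51/100)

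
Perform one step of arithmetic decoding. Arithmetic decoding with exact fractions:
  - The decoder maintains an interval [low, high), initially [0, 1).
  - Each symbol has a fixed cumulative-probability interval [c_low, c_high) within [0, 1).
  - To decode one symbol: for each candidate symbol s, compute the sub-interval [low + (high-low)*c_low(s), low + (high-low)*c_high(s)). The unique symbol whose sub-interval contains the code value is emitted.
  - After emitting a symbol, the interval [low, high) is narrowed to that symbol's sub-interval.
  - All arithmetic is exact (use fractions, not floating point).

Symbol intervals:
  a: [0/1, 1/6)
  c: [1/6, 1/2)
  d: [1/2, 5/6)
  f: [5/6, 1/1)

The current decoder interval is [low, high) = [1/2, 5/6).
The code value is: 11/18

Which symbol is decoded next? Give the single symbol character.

Interval width = high − low = 5/6 − 1/2 = 1/3
Scaled code = (code − low) / width = (11/18 − 1/2) / 1/3 = 1/3
  a: [0/1, 1/6) 
  c: [1/6, 1/2) ← scaled code falls here ✓
  d: [1/2, 5/6) 
  f: [5/6, 1/1) 

Answer: c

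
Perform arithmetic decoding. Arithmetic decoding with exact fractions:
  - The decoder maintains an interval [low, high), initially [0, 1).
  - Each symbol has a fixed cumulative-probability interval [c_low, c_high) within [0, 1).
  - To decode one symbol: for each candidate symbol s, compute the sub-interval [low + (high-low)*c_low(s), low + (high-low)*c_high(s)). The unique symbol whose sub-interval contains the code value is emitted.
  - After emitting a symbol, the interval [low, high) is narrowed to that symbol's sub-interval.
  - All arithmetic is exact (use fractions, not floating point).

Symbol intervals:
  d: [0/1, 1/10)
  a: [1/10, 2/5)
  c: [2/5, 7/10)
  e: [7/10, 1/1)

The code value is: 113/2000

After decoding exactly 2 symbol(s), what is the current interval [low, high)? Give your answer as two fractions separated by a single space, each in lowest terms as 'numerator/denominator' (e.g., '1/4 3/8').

Step 1: interval [0/1, 1/1), width = 1/1 - 0/1 = 1/1
  'd': [0/1 + 1/1*0/1, 0/1 + 1/1*1/10) = [0/1, 1/10) <- contains code 113/2000
  'a': [0/1 + 1/1*1/10, 0/1 + 1/1*2/5) = [1/10, 2/5)
  'c': [0/1 + 1/1*2/5, 0/1 + 1/1*7/10) = [2/5, 7/10)
  'e': [0/1 + 1/1*7/10, 0/1 + 1/1*1/1) = [7/10, 1/1)
  emit 'd', narrow to [0/1, 1/10)
Step 2: interval [0/1, 1/10), width = 1/10 - 0/1 = 1/10
  'd': [0/1 + 1/10*0/1, 0/1 + 1/10*1/10) = [0/1, 1/100)
  'a': [0/1 + 1/10*1/10, 0/1 + 1/10*2/5) = [1/100, 1/25)
  'c': [0/1 + 1/10*2/5, 0/1 + 1/10*7/10) = [1/25, 7/100) <- contains code 113/2000
  'e': [0/1 + 1/10*7/10, 0/1 + 1/10*1/1) = [7/100, 1/10)
  emit 'c', narrow to [1/25, 7/100)

Answer: 1/25 7/100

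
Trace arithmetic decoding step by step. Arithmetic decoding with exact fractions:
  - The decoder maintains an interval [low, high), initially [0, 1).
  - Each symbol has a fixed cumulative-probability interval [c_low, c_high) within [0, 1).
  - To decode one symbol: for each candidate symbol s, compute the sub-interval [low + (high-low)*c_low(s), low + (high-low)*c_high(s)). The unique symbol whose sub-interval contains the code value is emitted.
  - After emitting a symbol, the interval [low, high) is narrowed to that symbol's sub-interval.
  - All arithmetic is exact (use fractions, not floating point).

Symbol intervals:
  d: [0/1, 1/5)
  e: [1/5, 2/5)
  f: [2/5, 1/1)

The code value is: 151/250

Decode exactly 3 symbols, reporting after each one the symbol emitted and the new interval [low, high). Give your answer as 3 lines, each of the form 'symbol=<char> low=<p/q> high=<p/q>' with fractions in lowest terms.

Step 1: interval [0/1, 1/1), width = 1/1 - 0/1 = 1/1
  'd': [0/1 + 1/1*0/1, 0/1 + 1/1*1/5) = [0/1, 1/5)
  'e': [0/1 + 1/1*1/5, 0/1 + 1/1*2/5) = [1/5, 2/5)
  'f': [0/1 + 1/1*2/5, 0/1 + 1/1*1/1) = [2/5, 1/1) <- contains code 151/250
  emit 'f', narrow to [2/5, 1/1)
Step 2: interval [2/5, 1/1), width = 1/1 - 2/5 = 3/5
  'd': [2/5 + 3/5*0/1, 2/5 + 3/5*1/5) = [2/5, 13/25)
  'e': [2/5 + 3/5*1/5, 2/5 + 3/5*2/5) = [13/25, 16/25) <- contains code 151/250
  'f': [2/5 + 3/5*2/5, 2/5 + 3/5*1/1) = [16/25, 1/1)
  emit 'e', narrow to [13/25, 16/25)
Step 3: interval [13/25, 16/25), width = 16/25 - 13/25 = 3/25
  'd': [13/25 + 3/25*0/1, 13/25 + 3/25*1/5) = [13/25, 68/125)
  'e': [13/25 + 3/25*1/5, 13/25 + 3/25*2/5) = [68/125, 71/125)
  'f': [13/25 + 3/25*2/5, 13/25 + 3/25*1/1) = [71/125, 16/25) <- contains code 151/250
  emit 'f', narrow to [71/125, 16/25)

Answer: symbol=f low=2/5 high=1/1
symbol=e low=13/25 high=16/25
symbol=f low=71/125 high=16/25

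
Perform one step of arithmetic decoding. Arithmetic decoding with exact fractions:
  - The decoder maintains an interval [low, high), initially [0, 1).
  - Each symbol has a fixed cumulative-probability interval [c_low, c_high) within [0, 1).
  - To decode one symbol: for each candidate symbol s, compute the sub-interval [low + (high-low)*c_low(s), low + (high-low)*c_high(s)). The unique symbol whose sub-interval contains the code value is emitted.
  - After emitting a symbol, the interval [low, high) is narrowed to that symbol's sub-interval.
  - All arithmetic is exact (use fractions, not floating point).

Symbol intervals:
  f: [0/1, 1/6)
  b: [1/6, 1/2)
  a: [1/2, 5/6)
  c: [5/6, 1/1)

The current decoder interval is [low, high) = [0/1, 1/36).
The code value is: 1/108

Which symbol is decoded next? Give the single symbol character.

Interval width = high − low = 1/36 − 0/1 = 1/36
Scaled code = (code − low) / width = (1/108 − 0/1) / 1/36 = 1/3
  f: [0/1, 1/6) 
  b: [1/6, 1/2) ← scaled code falls here ✓
  a: [1/2, 5/6) 
  c: [5/6, 1/1) 

Answer: b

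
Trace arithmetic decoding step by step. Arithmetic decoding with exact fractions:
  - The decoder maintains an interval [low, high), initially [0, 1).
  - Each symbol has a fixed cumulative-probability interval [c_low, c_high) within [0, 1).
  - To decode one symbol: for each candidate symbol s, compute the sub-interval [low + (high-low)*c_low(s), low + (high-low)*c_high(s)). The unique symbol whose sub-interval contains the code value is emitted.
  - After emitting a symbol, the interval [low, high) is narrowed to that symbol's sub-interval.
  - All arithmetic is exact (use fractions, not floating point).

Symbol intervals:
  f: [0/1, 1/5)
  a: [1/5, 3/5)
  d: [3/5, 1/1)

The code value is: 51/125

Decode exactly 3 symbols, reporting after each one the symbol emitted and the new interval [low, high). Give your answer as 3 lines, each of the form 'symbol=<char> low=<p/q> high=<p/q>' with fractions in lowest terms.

Answer: symbol=a low=1/5 high=3/5
symbol=a low=7/25 high=11/25
symbol=d low=47/125 high=11/25

Derivation:
Step 1: interval [0/1, 1/1), width = 1/1 - 0/1 = 1/1
  'f': [0/1 + 1/1*0/1, 0/1 + 1/1*1/5) = [0/1, 1/5)
  'a': [0/1 + 1/1*1/5, 0/1 + 1/1*3/5) = [1/5, 3/5) <- contains code 51/125
  'd': [0/1 + 1/1*3/5, 0/1 + 1/1*1/1) = [3/5, 1/1)
  emit 'a', narrow to [1/5, 3/5)
Step 2: interval [1/5, 3/5), width = 3/5 - 1/5 = 2/5
  'f': [1/5 + 2/5*0/1, 1/5 + 2/5*1/5) = [1/5, 7/25)
  'a': [1/5 + 2/5*1/5, 1/5 + 2/5*3/5) = [7/25, 11/25) <- contains code 51/125
  'd': [1/5 + 2/5*3/5, 1/5 + 2/5*1/1) = [11/25, 3/5)
  emit 'a', narrow to [7/25, 11/25)
Step 3: interval [7/25, 11/25), width = 11/25 - 7/25 = 4/25
  'f': [7/25 + 4/25*0/1, 7/25 + 4/25*1/5) = [7/25, 39/125)
  'a': [7/25 + 4/25*1/5, 7/25 + 4/25*3/5) = [39/125, 47/125)
  'd': [7/25 + 4/25*3/5, 7/25 + 4/25*1/1) = [47/125, 11/25) <- contains code 51/125
  emit 'd', narrow to [47/125, 11/25)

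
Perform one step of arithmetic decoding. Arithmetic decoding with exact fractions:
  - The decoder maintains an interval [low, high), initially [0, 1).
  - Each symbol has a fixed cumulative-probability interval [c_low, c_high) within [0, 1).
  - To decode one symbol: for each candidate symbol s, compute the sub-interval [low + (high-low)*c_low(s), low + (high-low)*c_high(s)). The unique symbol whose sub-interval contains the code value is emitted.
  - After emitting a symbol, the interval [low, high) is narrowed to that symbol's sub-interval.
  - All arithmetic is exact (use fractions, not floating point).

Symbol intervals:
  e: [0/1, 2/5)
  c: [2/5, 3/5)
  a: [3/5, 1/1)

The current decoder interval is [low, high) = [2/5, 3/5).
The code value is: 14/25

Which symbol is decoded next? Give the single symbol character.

Answer: a

Derivation:
Interval width = high − low = 3/5 − 2/5 = 1/5
Scaled code = (code − low) / width = (14/25 − 2/5) / 1/5 = 4/5
  e: [0/1, 2/5) 
  c: [2/5, 3/5) 
  a: [3/5, 1/1) ← scaled code falls here ✓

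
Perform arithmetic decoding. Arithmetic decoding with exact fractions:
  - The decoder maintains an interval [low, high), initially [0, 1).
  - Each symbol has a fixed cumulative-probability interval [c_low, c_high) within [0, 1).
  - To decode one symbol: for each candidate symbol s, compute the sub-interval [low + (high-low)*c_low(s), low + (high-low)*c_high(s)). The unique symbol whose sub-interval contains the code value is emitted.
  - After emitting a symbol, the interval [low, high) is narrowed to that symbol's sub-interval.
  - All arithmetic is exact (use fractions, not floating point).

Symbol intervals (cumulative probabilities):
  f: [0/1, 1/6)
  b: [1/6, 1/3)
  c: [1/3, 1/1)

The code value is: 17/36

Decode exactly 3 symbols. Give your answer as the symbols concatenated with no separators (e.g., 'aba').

Step 1: interval [0/1, 1/1), width = 1/1 - 0/1 = 1/1
  'f': [0/1 + 1/1*0/1, 0/1 + 1/1*1/6) = [0/1, 1/6)
  'b': [0/1 + 1/1*1/6, 0/1 + 1/1*1/3) = [1/6, 1/3)
  'c': [0/1 + 1/1*1/3, 0/1 + 1/1*1/1) = [1/3, 1/1) <- contains code 17/36
  emit 'c', narrow to [1/3, 1/1)
Step 2: interval [1/3, 1/1), width = 1/1 - 1/3 = 2/3
  'f': [1/3 + 2/3*0/1, 1/3 + 2/3*1/6) = [1/3, 4/9)
  'b': [1/3 + 2/3*1/6, 1/3 + 2/3*1/3) = [4/9, 5/9) <- contains code 17/36
  'c': [1/3 + 2/3*1/3, 1/3 + 2/3*1/1) = [5/9, 1/1)
  emit 'b', narrow to [4/9, 5/9)
Step 3: interval [4/9, 5/9), width = 5/9 - 4/9 = 1/9
  'f': [4/9 + 1/9*0/1, 4/9 + 1/9*1/6) = [4/9, 25/54)
  'b': [4/9 + 1/9*1/6, 4/9 + 1/9*1/3) = [25/54, 13/27) <- contains code 17/36
  'c': [4/9 + 1/9*1/3, 4/9 + 1/9*1/1) = [13/27, 5/9)
  emit 'b', narrow to [25/54, 13/27)

Answer: cbb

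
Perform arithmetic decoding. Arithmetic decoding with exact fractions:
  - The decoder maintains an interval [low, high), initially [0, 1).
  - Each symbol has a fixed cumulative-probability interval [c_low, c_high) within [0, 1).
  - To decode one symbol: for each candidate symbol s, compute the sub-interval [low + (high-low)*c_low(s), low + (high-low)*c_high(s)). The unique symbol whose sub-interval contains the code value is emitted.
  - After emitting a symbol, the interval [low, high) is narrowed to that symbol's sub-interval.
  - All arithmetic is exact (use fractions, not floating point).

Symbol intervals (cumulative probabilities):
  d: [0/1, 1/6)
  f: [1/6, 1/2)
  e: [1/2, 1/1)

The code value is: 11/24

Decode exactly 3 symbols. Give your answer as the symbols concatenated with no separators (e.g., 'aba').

Answer: fee

Derivation:
Step 1: interval [0/1, 1/1), width = 1/1 - 0/1 = 1/1
  'd': [0/1 + 1/1*0/1, 0/1 + 1/1*1/6) = [0/1, 1/6)
  'f': [0/1 + 1/1*1/6, 0/1 + 1/1*1/2) = [1/6, 1/2) <- contains code 11/24
  'e': [0/1 + 1/1*1/2, 0/1 + 1/1*1/1) = [1/2, 1/1)
  emit 'f', narrow to [1/6, 1/2)
Step 2: interval [1/6, 1/2), width = 1/2 - 1/6 = 1/3
  'd': [1/6 + 1/3*0/1, 1/6 + 1/3*1/6) = [1/6, 2/9)
  'f': [1/6 + 1/3*1/6, 1/6 + 1/3*1/2) = [2/9, 1/3)
  'e': [1/6 + 1/3*1/2, 1/6 + 1/3*1/1) = [1/3, 1/2) <- contains code 11/24
  emit 'e', narrow to [1/3, 1/2)
Step 3: interval [1/3, 1/2), width = 1/2 - 1/3 = 1/6
  'd': [1/3 + 1/6*0/1, 1/3 + 1/6*1/6) = [1/3, 13/36)
  'f': [1/3 + 1/6*1/6, 1/3 + 1/6*1/2) = [13/36, 5/12)
  'e': [1/3 + 1/6*1/2, 1/3 + 1/6*1/1) = [5/12, 1/2) <- contains code 11/24
  emit 'e', narrow to [5/12, 1/2)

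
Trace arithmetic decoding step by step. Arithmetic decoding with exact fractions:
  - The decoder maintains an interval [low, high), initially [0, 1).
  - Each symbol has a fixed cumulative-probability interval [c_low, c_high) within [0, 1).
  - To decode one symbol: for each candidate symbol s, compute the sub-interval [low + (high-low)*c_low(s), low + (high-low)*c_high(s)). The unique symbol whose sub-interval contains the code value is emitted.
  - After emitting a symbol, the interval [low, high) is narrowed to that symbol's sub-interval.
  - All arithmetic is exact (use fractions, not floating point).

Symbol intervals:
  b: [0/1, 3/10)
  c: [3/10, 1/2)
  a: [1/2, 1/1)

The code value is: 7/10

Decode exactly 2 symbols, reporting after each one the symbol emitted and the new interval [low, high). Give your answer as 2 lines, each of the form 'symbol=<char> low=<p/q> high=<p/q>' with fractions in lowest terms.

Step 1: interval [0/1, 1/1), width = 1/1 - 0/1 = 1/1
  'b': [0/1 + 1/1*0/1, 0/1 + 1/1*3/10) = [0/1, 3/10)
  'c': [0/1 + 1/1*3/10, 0/1 + 1/1*1/2) = [3/10, 1/2)
  'a': [0/1 + 1/1*1/2, 0/1 + 1/1*1/1) = [1/2, 1/1) <- contains code 7/10
  emit 'a', narrow to [1/2, 1/1)
Step 2: interval [1/2, 1/1), width = 1/1 - 1/2 = 1/2
  'b': [1/2 + 1/2*0/1, 1/2 + 1/2*3/10) = [1/2, 13/20)
  'c': [1/2 + 1/2*3/10, 1/2 + 1/2*1/2) = [13/20, 3/4) <- contains code 7/10
  'a': [1/2 + 1/2*1/2, 1/2 + 1/2*1/1) = [3/4, 1/1)
  emit 'c', narrow to [13/20, 3/4)

Answer: symbol=a low=1/2 high=1/1
symbol=c low=13/20 high=3/4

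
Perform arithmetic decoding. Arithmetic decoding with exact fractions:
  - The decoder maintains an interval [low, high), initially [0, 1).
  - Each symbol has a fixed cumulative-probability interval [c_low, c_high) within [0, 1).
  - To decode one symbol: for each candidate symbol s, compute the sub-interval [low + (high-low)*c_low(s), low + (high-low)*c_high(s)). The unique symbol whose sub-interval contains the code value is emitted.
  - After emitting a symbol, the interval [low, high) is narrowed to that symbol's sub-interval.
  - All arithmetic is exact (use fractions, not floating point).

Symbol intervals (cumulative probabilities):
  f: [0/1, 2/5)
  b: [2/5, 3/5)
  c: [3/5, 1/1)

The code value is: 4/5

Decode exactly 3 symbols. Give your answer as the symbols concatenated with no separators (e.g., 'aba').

Step 1: interval [0/1, 1/1), width = 1/1 - 0/1 = 1/1
  'f': [0/1 + 1/1*0/1, 0/1 + 1/1*2/5) = [0/1, 2/5)
  'b': [0/1 + 1/1*2/5, 0/1 + 1/1*3/5) = [2/5, 3/5)
  'c': [0/1 + 1/1*3/5, 0/1 + 1/1*1/1) = [3/5, 1/1) <- contains code 4/5
  emit 'c', narrow to [3/5, 1/1)
Step 2: interval [3/5, 1/1), width = 1/1 - 3/5 = 2/5
  'f': [3/5 + 2/5*0/1, 3/5 + 2/5*2/5) = [3/5, 19/25)
  'b': [3/5 + 2/5*2/5, 3/5 + 2/5*3/5) = [19/25, 21/25) <- contains code 4/5
  'c': [3/5 + 2/5*3/5, 3/5 + 2/5*1/1) = [21/25, 1/1)
  emit 'b', narrow to [19/25, 21/25)
Step 3: interval [19/25, 21/25), width = 21/25 - 19/25 = 2/25
  'f': [19/25 + 2/25*0/1, 19/25 + 2/25*2/5) = [19/25, 99/125)
  'b': [19/25 + 2/25*2/5, 19/25 + 2/25*3/5) = [99/125, 101/125) <- contains code 4/5
  'c': [19/25 + 2/25*3/5, 19/25 + 2/25*1/1) = [101/125, 21/25)
  emit 'b', narrow to [99/125, 101/125)

Answer: cbb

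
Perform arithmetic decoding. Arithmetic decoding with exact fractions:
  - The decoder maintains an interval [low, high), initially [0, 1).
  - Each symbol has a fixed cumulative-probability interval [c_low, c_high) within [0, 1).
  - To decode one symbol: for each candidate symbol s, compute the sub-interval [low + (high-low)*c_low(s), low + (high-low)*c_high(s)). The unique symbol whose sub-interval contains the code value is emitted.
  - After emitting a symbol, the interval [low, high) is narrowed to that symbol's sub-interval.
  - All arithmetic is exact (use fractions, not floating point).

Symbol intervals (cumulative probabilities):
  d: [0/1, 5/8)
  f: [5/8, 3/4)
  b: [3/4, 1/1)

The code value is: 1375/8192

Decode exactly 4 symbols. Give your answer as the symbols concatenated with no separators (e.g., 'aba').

Step 1: interval [0/1, 1/1), width = 1/1 - 0/1 = 1/1
  'd': [0/1 + 1/1*0/1, 0/1 + 1/1*5/8) = [0/1, 5/8) <- contains code 1375/8192
  'f': [0/1 + 1/1*5/8, 0/1 + 1/1*3/4) = [5/8, 3/4)
  'b': [0/1 + 1/1*3/4, 0/1 + 1/1*1/1) = [3/4, 1/1)
  emit 'd', narrow to [0/1, 5/8)
Step 2: interval [0/1, 5/8), width = 5/8 - 0/1 = 5/8
  'd': [0/1 + 5/8*0/1, 0/1 + 5/8*5/8) = [0/1, 25/64) <- contains code 1375/8192
  'f': [0/1 + 5/8*5/8, 0/1 + 5/8*3/4) = [25/64, 15/32)
  'b': [0/1 + 5/8*3/4, 0/1 + 5/8*1/1) = [15/32, 5/8)
  emit 'd', narrow to [0/1, 25/64)
Step 3: interval [0/1, 25/64), width = 25/64 - 0/1 = 25/64
  'd': [0/1 + 25/64*0/1, 0/1 + 25/64*5/8) = [0/1, 125/512) <- contains code 1375/8192
  'f': [0/1 + 25/64*5/8, 0/1 + 25/64*3/4) = [125/512, 75/256)
  'b': [0/1 + 25/64*3/4, 0/1 + 25/64*1/1) = [75/256, 25/64)
  emit 'd', narrow to [0/1, 125/512)
Step 4: interval [0/1, 125/512), width = 125/512 - 0/1 = 125/512
  'd': [0/1 + 125/512*0/1, 0/1 + 125/512*5/8) = [0/1, 625/4096)
  'f': [0/1 + 125/512*5/8, 0/1 + 125/512*3/4) = [625/4096, 375/2048) <- contains code 1375/8192
  'b': [0/1 + 125/512*3/4, 0/1 + 125/512*1/1) = [375/2048, 125/512)
  emit 'f', narrow to [625/4096, 375/2048)

Answer: dddf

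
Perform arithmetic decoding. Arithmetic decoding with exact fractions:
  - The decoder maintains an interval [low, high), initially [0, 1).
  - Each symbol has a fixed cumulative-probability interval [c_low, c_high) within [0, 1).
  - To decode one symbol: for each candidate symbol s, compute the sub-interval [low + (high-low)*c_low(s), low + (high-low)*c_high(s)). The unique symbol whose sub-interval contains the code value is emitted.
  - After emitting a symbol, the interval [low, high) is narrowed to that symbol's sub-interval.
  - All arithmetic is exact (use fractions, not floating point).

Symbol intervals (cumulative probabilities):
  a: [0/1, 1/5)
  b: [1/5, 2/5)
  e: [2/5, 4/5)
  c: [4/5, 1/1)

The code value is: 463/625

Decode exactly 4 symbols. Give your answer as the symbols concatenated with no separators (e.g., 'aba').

Step 1: interval [0/1, 1/1), width = 1/1 - 0/1 = 1/1
  'a': [0/1 + 1/1*0/1, 0/1 + 1/1*1/5) = [0/1, 1/5)
  'b': [0/1 + 1/1*1/5, 0/1 + 1/1*2/5) = [1/5, 2/5)
  'e': [0/1 + 1/1*2/5, 0/1 + 1/1*4/5) = [2/5, 4/5) <- contains code 463/625
  'c': [0/1 + 1/1*4/5, 0/1 + 1/1*1/1) = [4/5, 1/1)
  emit 'e', narrow to [2/5, 4/5)
Step 2: interval [2/5, 4/5), width = 4/5 - 2/5 = 2/5
  'a': [2/5 + 2/5*0/1, 2/5 + 2/5*1/5) = [2/5, 12/25)
  'b': [2/5 + 2/5*1/5, 2/5 + 2/5*2/5) = [12/25, 14/25)
  'e': [2/5 + 2/5*2/5, 2/5 + 2/5*4/5) = [14/25, 18/25)
  'c': [2/5 + 2/5*4/5, 2/5 + 2/5*1/1) = [18/25, 4/5) <- contains code 463/625
  emit 'c', narrow to [18/25, 4/5)
Step 3: interval [18/25, 4/5), width = 4/5 - 18/25 = 2/25
  'a': [18/25 + 2/25*0/1, 18/25 + 2/25*1/5) = [18/25, 92/125)
  'b': [18/25 + 2/25*1/5, 18/25 + 2/25*2/5) = [92/125, 94/125) <- contains code 463/625
  'e': [18/25 + 2/25*2/5, 18/25 + 2/25*4/5) = [94/125, 98/125)
  'c': [18/25 + 2/25*4/5, 18/25 + 2/25*1/1) = [98/125, 4/5)
  emit 'b', narrow to [92/125, 94/125)
Step 4: interval [92/125, 94/125), width = 94/125 - 92/125 = 2/125
  'a': [92/125 + 2/125*0/1, 92/125 + 2/125*1/5) = [92/125, 462/625)
  'b': [92/125 + 2/125*1/5, 92/125 + 2/125*2/5) = [462/625, 464/625) <- contains code 463/625
  'e': [92/125 + 2/125*2/5, 92/125 + 2/125*4/5) = [464/625, 468/625)
  'c': [92/125 + 2/125*4/5, 92/125 + 2/125*1/1) = [468/625, 94/125)
  emit 'b', narrow to [462/625, 464/625)

Answer: ecbb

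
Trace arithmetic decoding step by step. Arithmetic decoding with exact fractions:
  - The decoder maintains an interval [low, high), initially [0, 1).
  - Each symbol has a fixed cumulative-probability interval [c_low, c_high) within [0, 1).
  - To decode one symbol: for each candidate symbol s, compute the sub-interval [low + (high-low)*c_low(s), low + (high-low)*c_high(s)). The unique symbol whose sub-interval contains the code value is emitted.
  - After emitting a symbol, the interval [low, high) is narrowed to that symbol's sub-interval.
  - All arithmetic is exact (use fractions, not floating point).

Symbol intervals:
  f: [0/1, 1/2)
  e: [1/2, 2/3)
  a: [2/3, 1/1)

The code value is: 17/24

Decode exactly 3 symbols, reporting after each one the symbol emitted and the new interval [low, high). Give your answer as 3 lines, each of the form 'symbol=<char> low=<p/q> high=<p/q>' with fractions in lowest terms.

Step 1: interval [0/1, 1/1), width = 1/1 - 0/1 = 1/1
  'f': [0/1 + 1/1*0/1, 0/1 + 1/1*1/2) = [0/1, 1/2)
  'e': [0/1 + 1/1*1/2, 0/1 + 1/1*2/3) = [1/2, 2/3)
  'a': [0/1 + 1/1*2/3, 0/1 + 1/1*1/1) = [2/3, 1/1) <- contains code 17/24
  emit 'a', narrow to [2/3, 1/1)
Step 2: interval [2/3, 1/1), width = 1/1 - 2/3 = 1/3
  'f': [2/3 + 1/3*0/1, 2/3 + 1/3*1/2) = [2/3, 5/6) <- contains code 17/24
  'e': [2/3 + 1/3*1/2, 2/3 + 1/3*2/3) = [5/6, 8/9)
  'a': [2/3 + 1/3*2/3, 2/3 + 1/3*1/1) = [8/9, 1/1)
  emit 'f', narrow to [2/3, 5/6)
Step 3: interval [2/3, 5/6), width = 5/6 - 2/3 = 1/6
  'f': [2/3 + 1/6*0/1, 2/3 + 1/6*1/2) = [2/3, 3/4) <- contains code 17/24
  'e': [2/3 + 1/6*1/2, 2/3 + 1/6*2/3) = [3/4, 7/9)
  'a': [2/3 + 1/6*2/3, 2/3 + 1/6*1/1) = [7/9, 5/6)
  emit 'f', narrow to [2/3, 3/4)

Answer: symbol=a low=2/3 high=1/1
symbol=f low=2/3 high=5/6
symbol=f low=2/3 high=3/4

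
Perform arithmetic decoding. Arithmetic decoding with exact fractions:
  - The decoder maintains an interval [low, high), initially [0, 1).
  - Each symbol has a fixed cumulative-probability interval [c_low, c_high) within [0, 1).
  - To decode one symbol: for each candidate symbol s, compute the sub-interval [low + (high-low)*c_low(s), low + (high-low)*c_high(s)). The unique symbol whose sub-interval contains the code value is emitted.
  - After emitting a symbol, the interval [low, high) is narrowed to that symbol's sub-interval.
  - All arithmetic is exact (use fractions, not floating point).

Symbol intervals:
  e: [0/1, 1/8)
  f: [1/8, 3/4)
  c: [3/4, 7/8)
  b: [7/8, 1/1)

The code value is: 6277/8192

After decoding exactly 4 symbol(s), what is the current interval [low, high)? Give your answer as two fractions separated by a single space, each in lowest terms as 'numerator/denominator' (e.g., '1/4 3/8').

Step 1: interval [0/1, 1/1), width = 1/1 - 0/1 = 1/1
  'e': [0/1 + 1/1*0/1, 0/1 + 1/1*1/8) = [0/1, 1/8)
  'f': [0/1 + 1/1*1/8, 0/1 + 1/1*3/4) = [1/8, 3/4)
  'c': [0/1 + 1/1*3/4, 0/1 + 1/1*7/8) = [3/4, 7/8) <- contains code 6277/8192
  'b': [0/1 + 1/1*7/8, 0/1 + 1/1*1/1) = [7/8, 1/1)
  emit 'c', narrow to [3/4, 7/8)
Step 2: interval [3/4, 7/8), width = 7/8 - 3/4 = 1/8
  'e': [3/4 + 1/8*0/1, 3/4 + 1/8*1/8) = [3/4, 49/64)
  'f': [3/4 + 1/8*1/8, 3/4 + 1/8*3/4) = [49/64, 27/32) <- contains code 6277/8192
  'c': [3/4 + 1/8*3/4, 3/4 + 1/8*7/8) = [27/32, 55/64)
  'b': [3/4 + 1/8*7/8, 3/4 + 1/8*1/1) = [55/64, 7/8)
  emit 'f', narrow to [49/64, 27/32)
Step 3: interval [49/64, 27/32), width = 27/32 - 49/64 = 5/64
  'e': [49/64 + 5/64*0/1, 49/64 + 5/64*1/8) = [49/64, 397/512) <- contains code 6277/8192
  'f': [49/64 + 5/64*1/8, 49/64 + 5/64*3/4) = [397/512, 211/256)
  'c': [49/64 + 5/64*3/4, 49/64 + 5/64*7/8) = [211/256, 427/512)
  'b': [49/64 + 5/64*7/8, 49/64 + 5/64*1/1) = [427/512, 27/32)
  emit 'e', narrow to [49/64, 397/512)
Step 4: interval [49/64, 397/512), width = 397/512 - 49/64 = 5/512
  'e': [49/64 + 5/512*0/1, 49/64 + 5/512*1/8) = [49/64, 3141/4096) <- contains code 6277/8192
  'f': [49/64 + 5/512*1/8, 49/64 + 5/512*3/4) = [3141/4096, 1583/2048)
  'c': [49/64 + 5/512*3/4, 49/64 + 5/512*7/8) = [1583/2048, 3171/4096)
  'b': [49/64 + 5/512*7/8, 49/64 + 5/512*1/1) = [3171/4096, 397/512)
  emit 'e', narrow to [49/64, 3141/4096)

Answer: 49/64 3141/4096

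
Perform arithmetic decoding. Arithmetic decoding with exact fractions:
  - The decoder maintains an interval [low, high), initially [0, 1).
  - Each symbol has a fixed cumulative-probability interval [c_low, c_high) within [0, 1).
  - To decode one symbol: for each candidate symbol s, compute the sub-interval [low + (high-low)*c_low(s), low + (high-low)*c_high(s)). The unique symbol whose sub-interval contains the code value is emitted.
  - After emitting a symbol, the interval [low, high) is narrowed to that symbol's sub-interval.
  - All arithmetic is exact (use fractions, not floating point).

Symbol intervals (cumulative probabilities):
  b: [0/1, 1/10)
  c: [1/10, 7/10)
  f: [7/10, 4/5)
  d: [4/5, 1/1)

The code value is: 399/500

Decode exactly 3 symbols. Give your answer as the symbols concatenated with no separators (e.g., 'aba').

Answer: fdd

Derivation:
Step 1: interval [0/1, 1/1), width = 1/1 - 0/1 = 1/1
  'b': [0/1 + 1/1*0/1, 0/1 + 1/1*1/10) = [0/1, 1/10)
  'c': [0/1 + 1/1*1/10, 0/1 + 1/1*7/10) = [1/10, 7/10)
  'f': [0/1 + 1/1*7/10, 0/1 + 1/1*4/5) = [7/10, 4/5) <- contains code 399/500
  'd': [0/1 + 1/1*4/5, 0/1 + 1/1*1/1) = [4/5, 1/1)
  emit 'f', narrow to [7/10, 4/5)
Step 2: interval [7/10, 4/5), width = 4/5 - 7/10 = 1/10
  'b': [7/10 + 1/10*0/1, 7/10 + 1/10*1/10) = [7/10, 71/100)
  'c': [7/10 + 1/10*1/10, 7/10 + 1/10*7/10) = [71/100, 77/100)
  'f': [7/10 + 1/10*7/10, 7/10 + 1/10*4/5) = [77/100, 39/50)
  'd': [7/10 + 1/10*4/5, 7/10 + 1/10*1/1) = [39/50, 4/5) <- contains code 399/500
  emit 'd', narrow to [39/50, 4/5)
Step 3: interval [39/50, 4/5), width = 4/5 - 39/50 = 1/50
  'b': [39/50 + 1/50*0/1, 39/50 + 1/50*1/10) = [39/50, 391/500)
  'c': [39/50 + 1/50*1/10, 39/50 + 1/50*7/10) = [391/500, 397/500)
  'f': [39/50 + 1/50*7/10, 39/50 + 1/50*4/5) = [397/500, 199/250)
  'd': [39/50 + 1/50*4/5, 39/50 + 1/50*1/1) = [199/250, 4/5) <- contains code 399/500
  emit 'd', narrow to [199/250, 4/5)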